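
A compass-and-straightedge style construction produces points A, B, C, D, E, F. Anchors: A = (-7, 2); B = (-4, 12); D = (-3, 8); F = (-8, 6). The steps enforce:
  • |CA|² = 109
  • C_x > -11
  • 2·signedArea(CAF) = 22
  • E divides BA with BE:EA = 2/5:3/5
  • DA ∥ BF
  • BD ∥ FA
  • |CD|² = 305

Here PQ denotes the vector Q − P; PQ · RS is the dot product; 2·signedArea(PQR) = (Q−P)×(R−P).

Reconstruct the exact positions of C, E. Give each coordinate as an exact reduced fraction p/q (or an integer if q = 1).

C = (-10, -8)
E = (-26/5, 8)

1. C_x = -10  [line -4·x + -1·y + -48 = 0 ∩ |CA|² = 109]
2. C_y = -8  [line -4·x + -1·y + -48 = 0 ∩ |CA|² = 109]
   → C = (-10, -8)
3. E_x = -26/5  [E divides BA with BE:EA = 2/5:3/5]
4. E_y = 8  [E divides BA with BE:EA = 2/5:3/5]
   → E = (-26/5, 8)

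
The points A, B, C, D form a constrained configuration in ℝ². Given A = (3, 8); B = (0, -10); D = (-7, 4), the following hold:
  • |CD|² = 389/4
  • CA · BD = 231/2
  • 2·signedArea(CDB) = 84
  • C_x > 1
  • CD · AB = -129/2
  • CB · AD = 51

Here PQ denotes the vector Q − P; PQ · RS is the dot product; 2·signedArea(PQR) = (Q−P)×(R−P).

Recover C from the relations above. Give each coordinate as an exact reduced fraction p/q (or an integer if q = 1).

1. C_x = 3/2  [CB · AD = 51 ∩ CA · BD = 231/2]
2. C_y = -1  [CB · AD = 51 ∩ CA · BD = 231/2]
   → C = (3/2, -1)

C = (3/2, -1)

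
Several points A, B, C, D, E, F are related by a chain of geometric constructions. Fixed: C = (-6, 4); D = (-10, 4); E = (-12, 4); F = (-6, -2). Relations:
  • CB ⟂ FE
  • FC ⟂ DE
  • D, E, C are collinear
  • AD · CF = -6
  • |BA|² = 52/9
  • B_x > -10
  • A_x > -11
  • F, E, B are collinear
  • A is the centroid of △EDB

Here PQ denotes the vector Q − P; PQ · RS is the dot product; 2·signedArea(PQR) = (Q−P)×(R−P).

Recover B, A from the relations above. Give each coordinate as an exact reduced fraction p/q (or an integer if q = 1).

1. B_x = -9  [F, E, B are collinear ∩ CB ⟂ FE]
2. B_y = 1  [F, E, B are collinear ∩ CB ⟂ FE]
   → B = (-9, 1)
3. A_x = -31/3  [A is the centroid of △EDB]
4. A_y = 3  [A is the centroid of △EDB]
   → A = (-31/3, 3)

A = (-31/3, 3)
B = (-9, 1)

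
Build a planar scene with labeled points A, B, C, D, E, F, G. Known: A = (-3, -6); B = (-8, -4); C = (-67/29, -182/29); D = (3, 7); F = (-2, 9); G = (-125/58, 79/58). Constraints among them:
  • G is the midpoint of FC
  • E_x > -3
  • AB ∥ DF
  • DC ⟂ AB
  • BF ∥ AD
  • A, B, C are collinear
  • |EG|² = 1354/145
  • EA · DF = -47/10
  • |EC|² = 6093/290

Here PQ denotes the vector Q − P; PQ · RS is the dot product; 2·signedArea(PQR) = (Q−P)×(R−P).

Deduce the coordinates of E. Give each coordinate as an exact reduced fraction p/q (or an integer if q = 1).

E = (-643/290, -491/290)

1. E_x = -643/290  [line 5·x + -2·y + 77/10 = 0 ∩ |EC|² = 6093/290]
2. E_y = -491/290  [line 5·x + -2·y + 77/10 = 0 ∩ |EC|² = 6093/290]
   → E = (-643/290, -491/290)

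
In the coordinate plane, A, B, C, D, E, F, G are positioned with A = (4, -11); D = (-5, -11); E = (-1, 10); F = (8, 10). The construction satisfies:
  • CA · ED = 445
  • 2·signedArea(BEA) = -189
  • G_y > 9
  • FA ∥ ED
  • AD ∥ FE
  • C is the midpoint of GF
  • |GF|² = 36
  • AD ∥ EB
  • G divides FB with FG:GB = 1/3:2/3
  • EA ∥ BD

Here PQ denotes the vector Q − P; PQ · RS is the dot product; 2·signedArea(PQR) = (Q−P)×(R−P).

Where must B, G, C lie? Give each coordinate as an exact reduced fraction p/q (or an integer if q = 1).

1. B_x = -10  [EA ∥ BD ∩ AD ∥ EB]
2. B_y = 10  [EA ∥ BD ∩ AD ∥ EB]
   → B = (-10, 10)
3. G_x = 2  [G divides FB with FG:GB = 1/3:2/3]
4. G_y = 10  [G divides FB with FG:GB = 1/3:2/3]
   → G = (2, 10)
5. C_x = 5  [C is the midpoint of GF]
6. C_y = 10  [C is the midpoint of GF]
   → C = (5, 10)

B = (-10, 10)
C = (5, 10)
G = (2, 10)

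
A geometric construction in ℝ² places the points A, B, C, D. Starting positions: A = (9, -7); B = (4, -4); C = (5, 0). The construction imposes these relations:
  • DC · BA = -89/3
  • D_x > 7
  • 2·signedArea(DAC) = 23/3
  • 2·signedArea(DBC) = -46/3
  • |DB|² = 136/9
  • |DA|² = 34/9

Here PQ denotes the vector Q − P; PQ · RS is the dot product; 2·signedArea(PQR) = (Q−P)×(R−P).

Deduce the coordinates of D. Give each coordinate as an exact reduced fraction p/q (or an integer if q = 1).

D = (22/3, -6)

1. D_x = 22/3  [2·signedArea(DAC) = 23/3 ∩ 2·signedArea(DBC) = -46/3]
2. D_y = -6  [2·signedArea(DAC) = 23/3 ∩ 2·signedArea(DBC) = -46/3]
   → D = (22/3, -6)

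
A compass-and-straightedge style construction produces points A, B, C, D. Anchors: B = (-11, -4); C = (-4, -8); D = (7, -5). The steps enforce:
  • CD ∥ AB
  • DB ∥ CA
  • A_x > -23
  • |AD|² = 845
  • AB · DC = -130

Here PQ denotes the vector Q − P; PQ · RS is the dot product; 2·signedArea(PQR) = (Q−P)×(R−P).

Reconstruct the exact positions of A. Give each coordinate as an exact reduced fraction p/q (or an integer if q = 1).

A = (-22, -7)

1. A_x = -22  [CD ∥ AB ∩ DB ∥ CA]
2. A_y = -7  [CD ∥ AB ∩ DB ∥ CA]
   → A = (-22, -7)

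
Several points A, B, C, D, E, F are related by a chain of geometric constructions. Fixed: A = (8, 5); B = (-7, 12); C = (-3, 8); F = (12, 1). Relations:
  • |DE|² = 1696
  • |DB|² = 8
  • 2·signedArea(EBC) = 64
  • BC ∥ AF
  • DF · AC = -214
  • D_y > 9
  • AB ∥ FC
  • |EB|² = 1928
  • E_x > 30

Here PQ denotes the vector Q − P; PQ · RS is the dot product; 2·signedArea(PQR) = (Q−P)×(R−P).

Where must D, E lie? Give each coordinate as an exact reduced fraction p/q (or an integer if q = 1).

D = (-5, 10)
E = (31, -10)

1. E_x = 31  [line 4·x + 4·y + -84 = 0 ∩ |EB|² = 1928]
2. E_y = -10  [line 4·x + 4·y + -84 = 0 ∩ |EB|² = 1928]
   → E = (31, -10)
3. D_x = -5  [line 11·x + -3·y + 85 = 0 ∩ |DE|² = 1696]
4. D_y = 10  [line 11·x + -3·y + 85 = 0 ∩ |DE|² = 1696]
   → D = (-5, 10)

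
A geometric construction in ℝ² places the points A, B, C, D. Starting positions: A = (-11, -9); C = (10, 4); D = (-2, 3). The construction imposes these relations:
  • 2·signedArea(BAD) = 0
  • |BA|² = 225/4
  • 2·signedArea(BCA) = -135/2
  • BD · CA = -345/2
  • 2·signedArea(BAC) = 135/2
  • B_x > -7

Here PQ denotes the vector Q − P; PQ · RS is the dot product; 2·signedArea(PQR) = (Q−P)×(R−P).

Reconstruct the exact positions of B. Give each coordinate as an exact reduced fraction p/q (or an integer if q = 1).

B = (-13/2, -3)

1. B_x = -13/2  [2·signedArea(BAD) = 0 ∩ 2·signedArea(BCA) = -135/2]
2. B_y = -3  [2·signedArea(BAD) = 0 ∩ 2·signedArea(BCA) = -135/2]
   → B = (-13/2, -3)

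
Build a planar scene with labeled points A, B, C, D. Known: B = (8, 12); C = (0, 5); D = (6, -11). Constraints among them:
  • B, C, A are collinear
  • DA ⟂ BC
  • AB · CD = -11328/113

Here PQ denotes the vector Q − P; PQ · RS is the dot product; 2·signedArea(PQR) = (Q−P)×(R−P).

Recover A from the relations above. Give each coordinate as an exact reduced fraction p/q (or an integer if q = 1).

1. A_x = -512/113  [B, C, A are collinear ∩ DA ⟂ BC]
2. A_y = 117/113  [B, C, A are collinear ∩ DA ⟂ BC]
   → A = (-512/113, 117/113)

A = (-512/113, 117/113)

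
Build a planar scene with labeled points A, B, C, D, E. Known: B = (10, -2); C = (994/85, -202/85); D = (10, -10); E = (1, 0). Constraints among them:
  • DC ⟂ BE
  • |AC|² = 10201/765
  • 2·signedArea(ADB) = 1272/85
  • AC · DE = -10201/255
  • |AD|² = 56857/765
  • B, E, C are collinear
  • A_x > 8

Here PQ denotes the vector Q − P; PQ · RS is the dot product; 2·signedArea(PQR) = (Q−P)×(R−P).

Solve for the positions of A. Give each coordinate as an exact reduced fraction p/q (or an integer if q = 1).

1. A_x = 691/85  [2·signedArea(ADB) = 1272/85 ∩ AC · DE = -10201/255]
2. A_y = -404/255  [2·signedArea(ADB) = 1272/85 ∩ AC · DE = -10201/255]
   → A = (691/85, -404/255)

A = (691/85, -404/255)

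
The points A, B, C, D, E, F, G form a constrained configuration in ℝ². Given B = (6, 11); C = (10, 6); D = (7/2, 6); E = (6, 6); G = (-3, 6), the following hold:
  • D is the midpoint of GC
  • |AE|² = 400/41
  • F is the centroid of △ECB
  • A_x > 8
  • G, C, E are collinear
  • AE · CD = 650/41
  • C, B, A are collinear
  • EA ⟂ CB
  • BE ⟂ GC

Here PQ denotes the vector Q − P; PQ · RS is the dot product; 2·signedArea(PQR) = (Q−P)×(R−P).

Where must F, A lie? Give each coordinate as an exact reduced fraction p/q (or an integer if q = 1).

A = (346/41, 326/41)
F = (22/3, 23/3)

1. F_x = 22/3  [F is the centroid of △ECB]
2. F_y = 23/3  [F is the centroid of △ECB]
   → F = (22/3, 23/3)
3. A_x = 346/41  [C, B, A are collinear ∩ EA ⟂ CB]
4. A_y = 326/41  [C, B, A are collinear ∩ EA ⟂ CB]
   → A = (346/41, 326/41)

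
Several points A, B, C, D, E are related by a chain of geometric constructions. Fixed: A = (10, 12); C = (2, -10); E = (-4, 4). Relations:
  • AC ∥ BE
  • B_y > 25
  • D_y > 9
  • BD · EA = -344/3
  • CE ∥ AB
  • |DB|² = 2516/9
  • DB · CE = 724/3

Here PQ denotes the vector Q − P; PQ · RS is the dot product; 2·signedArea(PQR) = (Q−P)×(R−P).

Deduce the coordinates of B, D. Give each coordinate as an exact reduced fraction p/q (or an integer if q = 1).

B = (4, 26)
D = (16/3, 28/3)

1. B_x = 4  [AC ∥ BE ∩ CE ∥ AB]
2. B_y = 26  [AC ∥ BE ∩ CE ∥ AB]
   → B = (4, 26)
3. D_x = 16/3  [DB · CE = 724/3 ∩ BD · EA = -344/3]
4. D_y = 28/3  [DB · CE = 724/3 ∩ BD · EA = -344/3]
   → D = (16/3, 28/3)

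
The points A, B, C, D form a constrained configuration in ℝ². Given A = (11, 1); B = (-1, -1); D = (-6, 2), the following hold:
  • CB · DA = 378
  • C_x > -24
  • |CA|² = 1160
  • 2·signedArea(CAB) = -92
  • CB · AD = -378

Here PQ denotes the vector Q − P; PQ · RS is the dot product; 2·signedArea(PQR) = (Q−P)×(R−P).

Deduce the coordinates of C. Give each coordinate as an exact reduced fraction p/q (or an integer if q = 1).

C = (-23, 3)

1. C_x = -23  [2·signedArea(CAB) = -92 ∩ CB · DA = 378]
2. C_y = 3  [2·signedArea(CAB) = -92 ∩ CB · DA = 378]
   → C = (-23, 3)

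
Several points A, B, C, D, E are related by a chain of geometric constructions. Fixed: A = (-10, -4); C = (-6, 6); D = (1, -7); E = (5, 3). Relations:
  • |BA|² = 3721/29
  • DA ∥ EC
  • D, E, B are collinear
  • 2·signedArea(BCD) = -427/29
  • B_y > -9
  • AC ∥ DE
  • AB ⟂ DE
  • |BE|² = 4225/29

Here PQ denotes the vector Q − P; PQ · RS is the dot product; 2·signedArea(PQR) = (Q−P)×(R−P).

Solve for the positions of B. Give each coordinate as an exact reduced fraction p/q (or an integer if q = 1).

B = (15/29, -238/29)

1. B_x = 15/29  [D, E, B are collinear ∩ AB ⟂ DE]
2. B_y = -238/29  [D, E, B are collinear ∩ AB ⟂ DE]
   → B = (15/29, -238/29)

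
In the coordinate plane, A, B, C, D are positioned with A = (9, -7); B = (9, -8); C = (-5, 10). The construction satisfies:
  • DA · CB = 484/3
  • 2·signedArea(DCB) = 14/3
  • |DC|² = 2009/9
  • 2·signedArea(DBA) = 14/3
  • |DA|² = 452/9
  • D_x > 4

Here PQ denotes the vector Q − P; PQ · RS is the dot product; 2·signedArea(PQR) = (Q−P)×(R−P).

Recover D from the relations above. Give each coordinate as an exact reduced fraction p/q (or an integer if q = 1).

D = (13/3, -5/3)

1. D_x = 13/3  [2·signedArea(DCB) = 14/3 ∩ DA · CB = 484/3]
2. D_y = -5/3  [2·signedArea(DCB) = 14/3 ∩ DA · CB = 484/3]
   → D = (13/3, -5/3)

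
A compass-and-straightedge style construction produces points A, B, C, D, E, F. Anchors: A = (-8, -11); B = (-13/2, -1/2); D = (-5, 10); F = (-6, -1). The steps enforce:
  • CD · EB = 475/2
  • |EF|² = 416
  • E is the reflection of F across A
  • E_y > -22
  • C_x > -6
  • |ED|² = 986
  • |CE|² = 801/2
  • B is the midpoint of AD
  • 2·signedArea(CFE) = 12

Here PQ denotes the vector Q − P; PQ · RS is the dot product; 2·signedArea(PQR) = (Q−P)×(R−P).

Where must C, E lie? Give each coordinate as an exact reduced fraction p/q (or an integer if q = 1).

1. E_x = -10  [E is the reflection of F across A]
2. E_y = -21  [E is the reflection of F across A]
   → E = (-10, -21)
3. C_x = -11/2  [CD · EB = 475/2 ∩ 2·signedArea(CFE) = 12]
4. C_y = -3/2  [CD · EB = 475/2 ∩ 2·signedArea(CFE) = 12]
   → C = (-11/2, -3/2)

C = (-11/2, -3/2)
E = (-10, -21)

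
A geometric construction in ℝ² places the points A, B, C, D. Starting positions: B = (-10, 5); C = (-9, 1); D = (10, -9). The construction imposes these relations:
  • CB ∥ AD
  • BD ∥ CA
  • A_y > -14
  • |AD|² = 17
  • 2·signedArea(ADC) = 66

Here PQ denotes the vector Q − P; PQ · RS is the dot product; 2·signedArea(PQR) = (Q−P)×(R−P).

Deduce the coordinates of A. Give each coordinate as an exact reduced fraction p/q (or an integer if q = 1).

A = (11, -13)

1. A_x = 11  [CB ∥ AD ∩ BD ∥ CA]
2. A_y = -13  [CB ∥ AD ∩ BD ∥ CA]
   → A = (11, -13)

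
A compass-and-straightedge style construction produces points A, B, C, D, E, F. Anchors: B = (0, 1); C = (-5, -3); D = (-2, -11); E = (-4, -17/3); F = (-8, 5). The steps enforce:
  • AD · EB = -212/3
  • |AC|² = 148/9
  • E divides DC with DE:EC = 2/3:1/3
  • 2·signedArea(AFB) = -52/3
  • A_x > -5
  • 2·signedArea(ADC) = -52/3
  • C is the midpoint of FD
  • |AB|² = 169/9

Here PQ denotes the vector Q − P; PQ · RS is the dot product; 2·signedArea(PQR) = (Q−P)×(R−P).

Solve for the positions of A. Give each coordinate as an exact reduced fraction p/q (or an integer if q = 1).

1. A_x = -13/3  [2·signedArea(AFB) = -52/3 ∩ 2·signedArea(ADC) = -52/3]
2. A_y = 1  [2·signedArea(AFB) = -52/3 ∩ 2·signedArea(ADC) = -52/3]
   → A = (-13/3, 1)

A = (-13/3, 1)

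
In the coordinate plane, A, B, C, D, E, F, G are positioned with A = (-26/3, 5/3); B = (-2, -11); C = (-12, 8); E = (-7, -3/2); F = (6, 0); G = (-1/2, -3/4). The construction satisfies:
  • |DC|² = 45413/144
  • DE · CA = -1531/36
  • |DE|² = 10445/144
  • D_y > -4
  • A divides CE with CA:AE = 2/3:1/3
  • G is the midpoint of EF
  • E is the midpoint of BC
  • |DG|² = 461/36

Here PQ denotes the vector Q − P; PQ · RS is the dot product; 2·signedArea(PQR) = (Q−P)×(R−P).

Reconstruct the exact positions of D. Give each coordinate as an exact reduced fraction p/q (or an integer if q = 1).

D = (7/6, -47/12)

1. D_x = 7/6  [line -10/3·x + 19/3·y + 1033/36 = 0 ∩ |DG|² = 461/36]
2. D_y = -47/12  [line -10/3·x + 19/3·y + 1033/36 = 0 ∩ |DG|² = 461/36]
   → D = (7/6, -47/12)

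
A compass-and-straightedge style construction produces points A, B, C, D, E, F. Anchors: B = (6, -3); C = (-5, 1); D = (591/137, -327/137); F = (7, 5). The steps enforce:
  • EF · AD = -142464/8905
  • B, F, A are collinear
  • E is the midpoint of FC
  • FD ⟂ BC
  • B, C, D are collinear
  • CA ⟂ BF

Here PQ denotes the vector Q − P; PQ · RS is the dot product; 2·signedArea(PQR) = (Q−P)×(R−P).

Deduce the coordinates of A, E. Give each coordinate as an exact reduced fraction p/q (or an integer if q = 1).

A = (411/65, -27/65)
E = (1, 3)

1. A_x = 411/65  [B, F, A are collinear ∩ CA ⟂ BF]
2. A_y = -27/65  [B, F, A are collinear ∩ CA ⟂ BF]
   → A = (411/65, -27/65)
3. E_x = 1  [E is the midpoint of FC]
4. E_y = 3  [E is the midpoint of FC]
   → E = (1, 3)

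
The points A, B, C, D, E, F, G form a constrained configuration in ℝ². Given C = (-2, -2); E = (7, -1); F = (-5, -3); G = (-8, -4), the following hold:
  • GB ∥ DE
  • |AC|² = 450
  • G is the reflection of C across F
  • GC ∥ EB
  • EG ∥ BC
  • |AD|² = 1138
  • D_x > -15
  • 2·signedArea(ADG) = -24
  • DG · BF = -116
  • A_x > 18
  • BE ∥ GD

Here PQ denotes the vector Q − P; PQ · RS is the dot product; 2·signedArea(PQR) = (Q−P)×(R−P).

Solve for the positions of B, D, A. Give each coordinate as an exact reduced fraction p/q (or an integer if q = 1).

A = (19, 1)
B = (13, 1)
D = (-14, -6)

1. B_x = 13  [EG ∥ BC ∩ GC ∥ EB]
2. B_y = 1  [EG ∥ BC ∩ GC ∥ EB]
   → B = (13, 1)
3. D_x = -14  [GB ∥ DE ∩ BE ∥ GD]
4. D_y = -6  [GB ∥ DE ∩ BE ∥ GD]
   → D = (-14, -6)
5. A_x = 19  [line -2·x + 6·y + 32 = 0 ∩ |AD|² = 1138]
6. A_y = 1  [line -2·x + 6·y + 32 = 0 ∩ |AD|² = 1138]
   → A = (19, 1)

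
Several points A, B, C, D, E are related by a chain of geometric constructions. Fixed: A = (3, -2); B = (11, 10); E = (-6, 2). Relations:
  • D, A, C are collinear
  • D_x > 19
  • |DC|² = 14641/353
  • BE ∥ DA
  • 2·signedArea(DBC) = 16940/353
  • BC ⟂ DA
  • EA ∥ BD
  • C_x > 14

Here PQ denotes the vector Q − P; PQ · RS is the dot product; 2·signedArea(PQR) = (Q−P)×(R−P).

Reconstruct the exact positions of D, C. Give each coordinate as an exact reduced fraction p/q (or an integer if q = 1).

1. D_x = 20  [BE ∥ DA ∩ EA ∥ BD]
2. D_y = 6  [BE ∥ DA ∩ EA ∥ BD]
   → D = (20, 6)
3. C_x = 5003/353  [D, A, C are collinear ∩ BC ⟂ DA]
4. C_y = 1150/353  [D, A, C are collinear ∩ BC ⟂ DA]
   → C = (5003/353, 1150/353)

C = (5003/353, 1150/353)
D = (20, 6)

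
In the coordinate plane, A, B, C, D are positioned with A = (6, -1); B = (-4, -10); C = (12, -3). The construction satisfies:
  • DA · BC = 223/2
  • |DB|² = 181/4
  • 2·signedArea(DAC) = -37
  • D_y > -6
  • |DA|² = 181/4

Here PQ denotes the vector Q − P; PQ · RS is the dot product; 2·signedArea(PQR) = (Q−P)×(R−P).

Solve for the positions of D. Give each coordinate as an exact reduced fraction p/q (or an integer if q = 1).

1. D_x = 1  [DA · BC = 223/2 ∩ 2·signedArea(DAC) = -37]
2. D_y = -11/2  [DA · BC = 223/2 ∩ 2·signedArea(DAC) = -37]
   → D = (1, -11/2)

D = (1, -11/2)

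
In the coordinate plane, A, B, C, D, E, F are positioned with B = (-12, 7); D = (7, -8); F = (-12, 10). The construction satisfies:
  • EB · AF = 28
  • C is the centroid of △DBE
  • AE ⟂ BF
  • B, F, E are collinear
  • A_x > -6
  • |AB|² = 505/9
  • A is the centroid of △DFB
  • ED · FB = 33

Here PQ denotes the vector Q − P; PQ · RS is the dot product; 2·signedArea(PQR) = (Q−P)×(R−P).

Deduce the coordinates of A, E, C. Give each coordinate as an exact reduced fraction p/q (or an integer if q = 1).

A = (-17/3, 3)
C = (-17/3, 2/3)
E = (-12, 3)

1. A_x = -17/3  [A is the centroid of △DFB]
2. A_y = 3  [A is the centroid of △DFB]
   → A = (-17/3, 3)
3. E_x = -12  [B, F, E are collinear ∩ AE ⟂ BF]
4. E_y = 3  [B, F, E are collinear ∩ AE ⟂ BF]
   → E = (-12, 3)
5. C_x = -17/3  [C is the centroid of △DBE]
6. C_y = 2/3  [C is the centroid of △DBE]
   → C = (-17/3, 2/3)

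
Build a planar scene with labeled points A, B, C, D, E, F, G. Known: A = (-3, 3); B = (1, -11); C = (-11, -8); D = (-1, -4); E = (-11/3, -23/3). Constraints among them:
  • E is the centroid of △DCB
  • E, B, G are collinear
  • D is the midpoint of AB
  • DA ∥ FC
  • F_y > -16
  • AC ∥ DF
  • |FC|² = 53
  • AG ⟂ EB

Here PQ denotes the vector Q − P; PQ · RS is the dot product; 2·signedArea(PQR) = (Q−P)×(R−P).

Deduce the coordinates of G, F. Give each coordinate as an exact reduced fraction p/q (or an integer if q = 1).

F = (-9, -15)
G = (-306/37, -162/37)

1. G_x = -306/37  [E, B, G are collinear ∩ AG ⟂ EB]
2. G_y = -162/37  [E, B, G are collinear ∩ AG ⟂ EB]
   → G = (-306/37, -162/37)
3. F_x = -9  [DA ∥ FC ∩ AC ∥ DF]
4. F_y = -15  [DA ∥ FC ∩ AC ∥ DF]
   → F = (-9, -15)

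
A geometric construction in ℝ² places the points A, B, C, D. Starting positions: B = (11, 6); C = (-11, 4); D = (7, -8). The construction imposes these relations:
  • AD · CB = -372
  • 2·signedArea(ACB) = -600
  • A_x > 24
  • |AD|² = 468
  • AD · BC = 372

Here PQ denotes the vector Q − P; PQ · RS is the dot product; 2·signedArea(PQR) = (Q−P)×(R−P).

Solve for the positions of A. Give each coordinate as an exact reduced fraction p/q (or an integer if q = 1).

1. A_x = 25  [AD · BC = 372 ∩ 2·signedArea(ACB) = -600]
2. A_y = -20  [AD · BC = 372 ∩ 2·signedArea(ACB) = -600]
   → A = (25, -20)

A = (25, -20)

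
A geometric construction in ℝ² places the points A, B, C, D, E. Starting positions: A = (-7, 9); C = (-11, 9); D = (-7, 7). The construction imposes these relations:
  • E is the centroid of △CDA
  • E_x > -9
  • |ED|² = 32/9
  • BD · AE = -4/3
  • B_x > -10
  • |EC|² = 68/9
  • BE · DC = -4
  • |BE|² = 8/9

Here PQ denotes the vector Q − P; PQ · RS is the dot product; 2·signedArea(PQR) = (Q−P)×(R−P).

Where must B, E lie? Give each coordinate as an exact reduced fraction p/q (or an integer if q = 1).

1. E_x = -25/3  [E is the centroid of △CDA]
2. E_y = 25/3  [E is the centroid of △CDA]
   → E = (-25/3, 25/3)
3. B_x = -9  [BD · AE = -4/3 ∩ BE · DC = -4]
4. B_y = 9  [BD · AE = -4/3 ∩ BE · DC = -4]
   → B = (-9, 9)

B = (-9, 9)
E = (-25/3, 25/3)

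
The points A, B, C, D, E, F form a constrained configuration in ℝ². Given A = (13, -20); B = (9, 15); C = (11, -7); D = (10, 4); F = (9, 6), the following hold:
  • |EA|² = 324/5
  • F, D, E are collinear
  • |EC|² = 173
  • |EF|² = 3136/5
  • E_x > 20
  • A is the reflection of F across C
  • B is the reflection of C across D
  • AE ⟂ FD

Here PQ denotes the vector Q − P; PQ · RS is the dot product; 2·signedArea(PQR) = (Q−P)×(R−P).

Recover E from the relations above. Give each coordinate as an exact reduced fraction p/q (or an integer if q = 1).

E = (101/5, -82/5)

1. E_x = 101/5  [F, D, E are collinear ∩ AE ⟂ FD]
2. E_y = -82/5  [F, D, E are collinear ∩ AE ⟂ FD]
   → E = (101/5, -82/5)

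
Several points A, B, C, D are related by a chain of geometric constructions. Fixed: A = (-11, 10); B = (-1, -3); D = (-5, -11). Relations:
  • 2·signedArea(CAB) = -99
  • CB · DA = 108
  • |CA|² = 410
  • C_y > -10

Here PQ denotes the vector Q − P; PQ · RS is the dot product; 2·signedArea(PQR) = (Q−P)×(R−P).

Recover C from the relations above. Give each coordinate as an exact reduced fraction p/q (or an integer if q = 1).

C = (-4, -9)

1. C_x = -4  [2·signedArea(CAB) = -99 ∩ CB · DA = 108]
2. C_y = -9  [2·signedArea(CAB) = -99 ∩ CB · DA = 108]
   → C = (-4, -9)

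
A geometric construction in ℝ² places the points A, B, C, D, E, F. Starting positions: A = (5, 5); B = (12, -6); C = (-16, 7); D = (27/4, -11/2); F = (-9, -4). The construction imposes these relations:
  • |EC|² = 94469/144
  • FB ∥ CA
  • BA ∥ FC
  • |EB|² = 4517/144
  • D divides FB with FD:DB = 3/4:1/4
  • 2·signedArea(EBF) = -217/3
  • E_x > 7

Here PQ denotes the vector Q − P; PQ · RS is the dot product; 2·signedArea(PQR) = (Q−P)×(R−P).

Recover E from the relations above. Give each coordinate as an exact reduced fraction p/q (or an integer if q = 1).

E = (95/12, -13/6)

1. E_x = 95/12  [line -2·x + -21·y + -89/3 = 0 ∩ |EC|² = 94469/144]
2. E_y = -13/6  [line -2·x + -21·y + -89/3 = 0 ∩ |EC|² = 94469/144]
   → E = (95/12, -13/6)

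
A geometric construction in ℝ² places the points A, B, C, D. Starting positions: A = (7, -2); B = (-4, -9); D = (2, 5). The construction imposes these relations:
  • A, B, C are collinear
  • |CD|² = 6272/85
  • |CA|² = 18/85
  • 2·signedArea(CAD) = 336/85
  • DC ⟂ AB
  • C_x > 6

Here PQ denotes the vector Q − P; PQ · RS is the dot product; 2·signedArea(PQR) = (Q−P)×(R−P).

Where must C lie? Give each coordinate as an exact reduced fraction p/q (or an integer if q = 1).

1. C_x = 562/85  [A, B, C are collinear ∩ DC ⟂ AB]
2. C_y = -191/85  [A, B, C are collinear ∩ DC ⟂ AB]
   → C = (562/85, -191/85)

C = (562/85, -191/85)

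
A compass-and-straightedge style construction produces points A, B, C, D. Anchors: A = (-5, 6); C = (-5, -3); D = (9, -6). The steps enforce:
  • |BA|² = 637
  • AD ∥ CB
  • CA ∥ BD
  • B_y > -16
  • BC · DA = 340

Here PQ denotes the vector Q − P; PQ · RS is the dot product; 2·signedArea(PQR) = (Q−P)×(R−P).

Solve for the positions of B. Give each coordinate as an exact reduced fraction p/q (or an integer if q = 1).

B = (9, -15)

1. B_x = 9  [CA ∥ BD ∩ AD ∥ CB]
2. B_y = -15  [CA ∥ BD ∩ AD ∥ CB]
   → B = (9, -15)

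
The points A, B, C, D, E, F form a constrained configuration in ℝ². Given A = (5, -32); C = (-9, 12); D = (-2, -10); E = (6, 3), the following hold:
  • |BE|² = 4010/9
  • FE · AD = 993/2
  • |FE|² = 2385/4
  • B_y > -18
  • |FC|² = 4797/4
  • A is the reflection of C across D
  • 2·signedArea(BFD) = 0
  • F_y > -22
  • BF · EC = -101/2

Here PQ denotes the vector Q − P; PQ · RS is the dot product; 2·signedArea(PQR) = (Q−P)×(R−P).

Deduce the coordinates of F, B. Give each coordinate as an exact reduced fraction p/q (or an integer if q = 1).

B = (1/3, -52/3)
F = (3/2, -21)

1. F_x = 3/2  [line 7·x + -22·y + -945/2 = 0 ∩ |FC|² = 4797/4]
2. F_y = -21  [line 7·x + -22·y + -945/2 = 0 ∩ |FC|² = 4797/4]
   → F = (3/2, -21)
3. B_x = 1/3  [2·signedArea(BFD) = 0 ∩ BF · EC = -101/2]
4. B_y = -52/3  [2·signedArea(BFD) = 0 ∩ BF · EC = -101/2]
   → B = (1/3, -52/3)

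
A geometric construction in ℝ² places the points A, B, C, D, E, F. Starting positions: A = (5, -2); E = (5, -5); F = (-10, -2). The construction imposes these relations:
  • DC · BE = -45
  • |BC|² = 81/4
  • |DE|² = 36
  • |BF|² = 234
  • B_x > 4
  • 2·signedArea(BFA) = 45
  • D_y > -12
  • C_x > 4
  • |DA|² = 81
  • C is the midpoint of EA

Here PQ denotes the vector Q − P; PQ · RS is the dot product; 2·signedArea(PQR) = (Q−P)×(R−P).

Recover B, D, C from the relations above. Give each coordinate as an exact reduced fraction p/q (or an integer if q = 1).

B = (5, 1)
C = (5, -7/2)
D = (5, -11)

1. B_y = 1  [2·signedArea(BFA) = 45]
2. B_x = 5  [|BF|² = 234]
   → B = (5, 1)
3. C_x = 5  [C is the midpoint of EA]
4. C_y = -7/2  [C is the midpoint of EA]
   → C = (5, -7/2)
5. D_y = -11  [DC · BE = -45]
6. D_x = 5  [|DA|² = 81]
   → D = (5, -11)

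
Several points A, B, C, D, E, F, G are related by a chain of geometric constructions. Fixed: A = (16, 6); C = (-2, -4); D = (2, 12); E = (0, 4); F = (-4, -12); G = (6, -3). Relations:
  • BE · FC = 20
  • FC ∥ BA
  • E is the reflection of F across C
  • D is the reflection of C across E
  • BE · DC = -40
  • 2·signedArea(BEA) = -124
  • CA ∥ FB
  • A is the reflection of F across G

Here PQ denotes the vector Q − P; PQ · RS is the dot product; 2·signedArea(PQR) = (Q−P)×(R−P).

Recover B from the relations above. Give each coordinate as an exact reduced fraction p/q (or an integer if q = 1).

1. B_x = 14  [FC ∥ BA ∩ CA ∥ FB]
2. B_y = -2  [FC ∥ BA ∩ CA ∥ FB]
   → B = (14, -2)

B = (14, -2)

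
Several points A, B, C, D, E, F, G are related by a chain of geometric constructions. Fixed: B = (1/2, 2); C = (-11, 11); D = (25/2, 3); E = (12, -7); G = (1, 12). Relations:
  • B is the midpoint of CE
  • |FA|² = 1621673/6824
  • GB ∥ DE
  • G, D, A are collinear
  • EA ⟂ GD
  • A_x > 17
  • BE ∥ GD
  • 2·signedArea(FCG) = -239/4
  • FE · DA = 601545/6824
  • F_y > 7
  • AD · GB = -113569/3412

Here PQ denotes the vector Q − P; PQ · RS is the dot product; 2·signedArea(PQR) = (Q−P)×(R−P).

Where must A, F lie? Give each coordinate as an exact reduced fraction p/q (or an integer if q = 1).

A = (14538/853, -474/853)
F = (15/4, 29/4)

1. A_x = 14538/853  [G, D, A are collinear ∩ EA ⟂ GD]
2. A_y = -474/853  [G, D, A are collinear ∩ EA ⟂ GD]
   → A = (14538/853, -474/853)
3. F_x = 15/4  [FE · DA = 601545/6824 ∩ 2·signedArea(FCG) = -239/4]
4. F_y = 29/4  [FE · DA = 601545/6824 ∩ 2·signedArea(FCG) = -239/4]
   → F = (15/4, 29/4)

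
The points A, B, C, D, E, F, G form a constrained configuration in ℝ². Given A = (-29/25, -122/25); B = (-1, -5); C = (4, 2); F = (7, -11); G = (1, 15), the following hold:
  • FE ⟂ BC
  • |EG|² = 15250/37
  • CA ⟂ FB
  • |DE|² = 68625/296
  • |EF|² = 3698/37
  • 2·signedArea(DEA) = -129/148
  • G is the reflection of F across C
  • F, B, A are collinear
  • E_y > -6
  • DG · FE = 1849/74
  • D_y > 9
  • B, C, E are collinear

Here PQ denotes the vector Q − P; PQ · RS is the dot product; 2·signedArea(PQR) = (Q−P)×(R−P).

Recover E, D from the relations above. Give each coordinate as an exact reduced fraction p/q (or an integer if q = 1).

1. E_x = -42/37  [B, C, E are collinear ∩ FE ⟂ BC]
2. E_y = -192/37  [B, C, E are collinear ∩ FE ⟂ BC]
   → E = (-42/37, -192/37)
3. D_x = 69/148  [2·signedArea(DEA) = -129/148 ∩ DG · FE = 1849/74]
4. D_y = 1473/148  [2·signedArea(DEA) = -129/148 ∩ DG · FE = 1849/74]
   → D = (69/148, 1473/148)

D = (69/148, 1473/148)
E = (-42/37, -192/37)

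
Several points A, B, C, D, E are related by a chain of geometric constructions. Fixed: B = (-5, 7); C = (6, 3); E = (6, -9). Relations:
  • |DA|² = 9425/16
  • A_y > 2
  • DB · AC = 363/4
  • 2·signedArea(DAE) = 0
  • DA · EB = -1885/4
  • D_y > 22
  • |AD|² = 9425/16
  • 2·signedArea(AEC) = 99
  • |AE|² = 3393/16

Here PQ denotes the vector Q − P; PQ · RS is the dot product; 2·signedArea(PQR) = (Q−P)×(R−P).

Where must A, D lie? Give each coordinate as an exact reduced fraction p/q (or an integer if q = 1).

1. A_x = -9/4  [2·signedArea(AEC) = 99]
2. A_y = 3  [|AE|² = 3393/16]
   → A = (-9/4, 3)
3. D_x = -16  [2·signedArea(DAE) = 0 ∩ DB · AC = 363/4]
4. D_y = 23  [2·signedArea(DAE) = 0 ∩ DB · AC = 363/4]
   → D = (-16, 23)

A = (-9/4, 3)
D = (-16, 23)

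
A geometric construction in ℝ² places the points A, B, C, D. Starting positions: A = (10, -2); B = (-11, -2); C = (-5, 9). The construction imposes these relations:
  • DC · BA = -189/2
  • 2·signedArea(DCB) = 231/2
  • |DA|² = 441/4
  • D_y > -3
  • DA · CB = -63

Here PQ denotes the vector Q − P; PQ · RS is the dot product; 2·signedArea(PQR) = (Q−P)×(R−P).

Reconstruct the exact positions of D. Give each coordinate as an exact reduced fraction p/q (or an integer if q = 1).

D = (-1/2, -2)

1. D_x = -1/2  [2·signedArea(DCB) = 231/2 ∩ DA · CB = -63]
2. D_y = -2  [2·signedArea(DCB) = 231/2 ∩ DA · CB = -63]
   → D = (-1/2, -2)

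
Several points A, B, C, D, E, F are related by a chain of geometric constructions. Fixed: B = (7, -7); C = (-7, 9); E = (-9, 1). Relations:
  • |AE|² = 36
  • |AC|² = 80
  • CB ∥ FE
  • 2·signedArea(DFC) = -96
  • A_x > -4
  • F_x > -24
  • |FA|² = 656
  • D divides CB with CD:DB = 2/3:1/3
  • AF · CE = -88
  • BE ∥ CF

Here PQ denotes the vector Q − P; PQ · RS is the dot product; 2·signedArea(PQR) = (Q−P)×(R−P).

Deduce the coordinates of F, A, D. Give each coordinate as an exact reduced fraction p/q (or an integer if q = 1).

A = (-3, 1)
D = (7/3, -5/3)
F = (-23, 17)

1. F_x = -23  [CB ∥ FE ∩ BE ∥ CF]
2. F_y = 17  [CB ∥ FE ∩ BE ∥ CF]
   → F = (-23, 17)
3. A_x = -3  [line 2·x + 8·y + -2 = 0 ∩ |AE|² = 36]
4. A_y = 1  [line 2·x + 8·y + -2 = 0 ∩ |AE|² = 36]
   → A = (-3, 1)
5. D_x = 7/3  [D divides CB with CD:DB = 2/3:1/3]
6. D_y = -5/3  [D divides CB with CD:DB = 2/3:1/3]
   → D = (7/3, -5/3)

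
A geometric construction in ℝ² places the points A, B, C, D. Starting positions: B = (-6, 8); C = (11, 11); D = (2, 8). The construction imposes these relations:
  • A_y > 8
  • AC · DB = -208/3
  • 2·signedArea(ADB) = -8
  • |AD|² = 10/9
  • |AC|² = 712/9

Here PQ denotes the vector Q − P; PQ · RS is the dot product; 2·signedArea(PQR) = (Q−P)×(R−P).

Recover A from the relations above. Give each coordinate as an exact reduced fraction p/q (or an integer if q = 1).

A = (7/3, 9)

1. A_x = 7/3  [AC · DB = -208/3 ∩ 2·signedArea(ADB) = -8]
2. A_y = 9  [AC · DB = -208/3 ∩ 2·signedArea(ADB) = -8]
   → A = (7/3, 9)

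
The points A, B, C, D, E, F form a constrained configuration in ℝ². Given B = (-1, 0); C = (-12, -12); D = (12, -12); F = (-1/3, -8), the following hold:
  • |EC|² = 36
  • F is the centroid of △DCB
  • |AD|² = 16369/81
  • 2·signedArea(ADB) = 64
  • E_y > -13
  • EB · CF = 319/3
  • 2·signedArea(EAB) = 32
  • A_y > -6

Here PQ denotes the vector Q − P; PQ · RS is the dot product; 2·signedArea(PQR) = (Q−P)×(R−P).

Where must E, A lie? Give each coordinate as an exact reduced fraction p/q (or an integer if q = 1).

A = (-5/9, -16/3)
E = (-6, -12)

1. A_x = -5/9  [line -12·x + -13·y + -76 = 0 ∩ |AD|² = 16369/81]
2. A_y = -16/3  [line -12·x + -13·y + -76 = 0 ∩ |AD|² = 16369/81]
   → A = (-5/9, -16/3)
3. E_x = -6  [EB · CF = 319/3 ∩ 2·signedArea(EAB) = 32]
4. E_y = -12  [EB · CF = 319/3 ∩ 2·signedArea(EAB) = 32]
   → E = (-6, -12)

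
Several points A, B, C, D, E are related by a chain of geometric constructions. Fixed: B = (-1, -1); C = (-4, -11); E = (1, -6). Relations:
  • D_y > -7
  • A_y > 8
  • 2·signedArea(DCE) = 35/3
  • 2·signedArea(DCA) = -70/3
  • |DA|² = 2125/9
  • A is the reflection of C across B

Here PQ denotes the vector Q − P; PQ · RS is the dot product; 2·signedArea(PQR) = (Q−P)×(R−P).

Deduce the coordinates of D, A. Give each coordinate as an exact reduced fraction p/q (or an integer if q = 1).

A = (2, 9)
D = (-4/3, -6)

1. A_x = 2  [A is the reflection of C across B]
2. A_y = 9  [A is the reflection of C across B]
   → A = (2, 9)
3. D_x = -4/3  [2·signedArea(DCA) = -70/3 ∩ 2·signedArea(DCE) = 35/3]
4. D_y = -6  [2·signedArea(DCA) = -70/3 ∩ 2·signedArea(DCE) = 35/3]
   → D = (-4/3, -6)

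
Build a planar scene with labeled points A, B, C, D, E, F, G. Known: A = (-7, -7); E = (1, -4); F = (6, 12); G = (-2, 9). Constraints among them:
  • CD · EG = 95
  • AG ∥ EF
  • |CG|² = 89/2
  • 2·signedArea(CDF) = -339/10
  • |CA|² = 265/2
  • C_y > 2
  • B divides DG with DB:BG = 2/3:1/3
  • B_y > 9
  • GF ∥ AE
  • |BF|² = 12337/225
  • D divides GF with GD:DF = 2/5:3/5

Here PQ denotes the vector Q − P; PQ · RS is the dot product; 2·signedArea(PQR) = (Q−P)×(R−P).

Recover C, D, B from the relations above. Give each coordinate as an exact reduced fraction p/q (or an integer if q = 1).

B = (-14/15, 47/5)
C = (-1/2, 5/2)
D = (6/5, 51/5)

1. D_x = 6/5  [D divides GF with GD:DF = 2/5:3/5]
2. D_y = 51/5  [D divides GF with GD:DF = 2/5:3/5]
   → D = (6/5, 51/5)
3. B_x = -14/15  [B divides DG with DB:BG = 2/3:1/3]
4. B_y = 47/5  [B divides DG with DB:BG = 2/3:1/3]
   → B = (-14/15, 47/5)
5. C_x = -1/2  [CD · EG = 95 ∩ 2·signedArea(CDF) = -339/10]
6. C_y = 5/2  [CD · EG = 95 ∩ 2·signedArea(CDF) = -339/10]
   → C = (-1/2, 5/2)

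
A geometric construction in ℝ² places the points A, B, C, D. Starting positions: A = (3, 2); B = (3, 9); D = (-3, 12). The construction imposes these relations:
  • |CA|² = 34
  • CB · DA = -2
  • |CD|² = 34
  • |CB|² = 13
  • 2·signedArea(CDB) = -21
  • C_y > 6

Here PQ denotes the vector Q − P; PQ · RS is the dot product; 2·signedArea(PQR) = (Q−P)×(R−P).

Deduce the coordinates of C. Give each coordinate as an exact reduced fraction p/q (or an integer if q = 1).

1. C_x = 0  [CB · DA = -2 ∩ 2·signedArea(CDB) = -21]
2. C_y = 7  [CB · DA = -2 ∩ 2·signedArea(CDB) = -21]
   → C = (0, 7)

C = (0, 7)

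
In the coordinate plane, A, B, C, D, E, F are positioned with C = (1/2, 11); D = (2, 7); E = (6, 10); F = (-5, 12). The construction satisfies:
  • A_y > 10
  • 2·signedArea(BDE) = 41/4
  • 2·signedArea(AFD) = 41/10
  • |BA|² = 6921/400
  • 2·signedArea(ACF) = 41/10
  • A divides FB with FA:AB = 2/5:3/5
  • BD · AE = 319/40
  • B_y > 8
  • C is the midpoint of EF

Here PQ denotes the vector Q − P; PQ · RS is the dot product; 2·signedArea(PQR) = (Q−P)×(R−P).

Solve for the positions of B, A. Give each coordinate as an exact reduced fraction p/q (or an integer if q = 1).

A = (-5/2, 54/5)
B = (5/4, 9)

1. A_x = -5/2  [2·signedArea(ACF) = 41/10 ∩ 2·signedArea(AFD) = 41/10]
2. A_y = 54/5  [2·signedArea(ACF) = 41/10 ∩ 2·signedArea(AFD) = 41/10]
   → A = (-5/2, 54/5)
3. B_x = 5/4  [2·signedArea(BDE) = 41/4 ∩ A divides FB with FA:AB = 2/5:3/5]
4. B_y = 9  [2·signedArea(BDE) = 41/4 ∩ A divides FB with FA:AB = 2/5:3/5]
   → B = (5/4, 9)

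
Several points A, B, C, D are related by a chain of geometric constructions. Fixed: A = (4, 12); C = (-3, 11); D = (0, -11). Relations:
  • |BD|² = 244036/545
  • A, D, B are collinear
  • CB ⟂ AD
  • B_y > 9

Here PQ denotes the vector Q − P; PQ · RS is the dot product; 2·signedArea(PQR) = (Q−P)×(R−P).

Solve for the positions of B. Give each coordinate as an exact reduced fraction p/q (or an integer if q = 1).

1. B_x = 1976/545  [A, D, B are collinear ∩ CB ⟂ AD]
2. B_y = 5367/545  [A, D, B are collinear ∩ CB ⟂ AD]
   → B = (1976/545, 5367/545)

B = (1976/545, 5367/545)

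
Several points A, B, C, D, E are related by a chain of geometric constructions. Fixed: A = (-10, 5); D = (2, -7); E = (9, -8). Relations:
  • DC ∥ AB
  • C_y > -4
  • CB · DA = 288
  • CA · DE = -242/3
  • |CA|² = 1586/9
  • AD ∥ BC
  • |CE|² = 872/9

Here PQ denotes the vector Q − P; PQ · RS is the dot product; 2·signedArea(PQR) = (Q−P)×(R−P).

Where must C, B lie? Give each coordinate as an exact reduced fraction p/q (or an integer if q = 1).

1. C_x = 1/3  [line -7·x + 1·y + 17/3 = 0 ∩ |CE|² = 872/9]
2. C_y = -10/3  [line -7·x + 1·y + 17/3 = 0 ∩ |CE|² = 872/9]
   → C = (1/3, -10/3)
3. B_x = -35/3  [CB · DA = 288 ∩ AD ∥ BC]
4. B_y = 26/3  [CB · DA = 288 ∩ AD ∥ BC]
   → B = (-35/3, 26/3)

B = (-35/3, 26/3)
C = (1/3, -10/3)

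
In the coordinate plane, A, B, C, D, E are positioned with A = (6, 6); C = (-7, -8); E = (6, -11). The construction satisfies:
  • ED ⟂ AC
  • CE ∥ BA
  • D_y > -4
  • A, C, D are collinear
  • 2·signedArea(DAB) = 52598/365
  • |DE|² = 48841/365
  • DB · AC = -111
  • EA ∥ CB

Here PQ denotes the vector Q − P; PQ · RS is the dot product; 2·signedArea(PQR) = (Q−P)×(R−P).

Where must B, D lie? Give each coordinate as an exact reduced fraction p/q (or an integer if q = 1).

1. B_x = -7  [CE ∥ BA ∩ EA ∥ CB]
2. B_y = 9  [CE ∥ BA ∩ EA ∥ CB]
   → B = (-7, 9)
3. D_x = -904/365  [A, C, D are collinear ∩ ED ⟂ AC]
4. D_y = -1142/365  [A, C, D are collinear ∩ ED ⟂ AC]
   → D = (-904/365, -1142/365)

B = (-7, 9)
D = (-904/365, -1142/365)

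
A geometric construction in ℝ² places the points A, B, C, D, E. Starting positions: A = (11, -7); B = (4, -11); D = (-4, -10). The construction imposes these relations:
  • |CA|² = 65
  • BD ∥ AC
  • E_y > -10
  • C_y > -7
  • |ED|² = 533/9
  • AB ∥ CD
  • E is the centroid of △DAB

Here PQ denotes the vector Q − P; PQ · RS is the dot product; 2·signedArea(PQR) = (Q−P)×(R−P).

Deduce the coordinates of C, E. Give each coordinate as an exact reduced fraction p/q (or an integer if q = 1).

1. C_x = 3  [AB ∥ CD ∩ BD ∥ AC]
2. C_y = -6  [AB ∥ CD ∩ BD ∥ AC]
   → C = (3, -6)
3. E_x = 11/3  [E is the centroid of △DAB]
4. E_y = -28/3  [E is the centroid of △DAB]
   → E = (11/3, -28/3)

C = (3, -6)
E = (11/3, -28/3)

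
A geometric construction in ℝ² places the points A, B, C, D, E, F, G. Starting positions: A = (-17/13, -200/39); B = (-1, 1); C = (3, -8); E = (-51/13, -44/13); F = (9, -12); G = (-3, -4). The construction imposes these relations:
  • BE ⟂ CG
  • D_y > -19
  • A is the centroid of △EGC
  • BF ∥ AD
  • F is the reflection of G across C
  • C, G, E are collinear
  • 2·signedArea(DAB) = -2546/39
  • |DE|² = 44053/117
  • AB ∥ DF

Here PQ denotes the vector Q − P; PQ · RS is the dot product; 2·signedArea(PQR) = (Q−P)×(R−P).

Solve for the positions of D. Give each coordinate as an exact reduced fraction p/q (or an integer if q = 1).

1. D_x = 113/13  [AB ∥ DF ∩ BF ∥ AD]
2. D_y = -707/39  [AB ∥ DF ∩ BF ∥ AD]
   → D = (113/13, -707/39)

D = (113/13, -707/39)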